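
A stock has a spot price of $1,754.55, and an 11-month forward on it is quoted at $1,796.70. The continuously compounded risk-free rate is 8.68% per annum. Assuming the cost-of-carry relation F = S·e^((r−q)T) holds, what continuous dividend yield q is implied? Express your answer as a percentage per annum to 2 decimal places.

6.09%

From F = S·e^((r−q)T): (r − q) = ln(F/S)/T
ln(1796.70/1754.55) = ln(1.024023) = 0.023739
(r − q) = 0.023739 / (11/12) = 0.025897
q = r − ln(F/S)/T = 0.0868 − 0.025897 = 0.060903
q = 6.09%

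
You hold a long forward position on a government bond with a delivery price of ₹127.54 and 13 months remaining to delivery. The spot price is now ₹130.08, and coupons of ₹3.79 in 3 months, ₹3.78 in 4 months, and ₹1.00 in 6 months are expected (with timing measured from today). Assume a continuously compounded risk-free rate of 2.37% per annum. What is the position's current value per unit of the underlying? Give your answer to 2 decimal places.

-₹2.73

PV(remaining coupons) I = 3.79·e^(−0.0237·3/12) + 3.78·e^(−0.0237·4/12) + 1.00·e^(−0.0237·6/12) = 8.5061
Current forward F = (S − I)·e^(rT) = (130.08 − 8.5061)·e^(0.0237·13/12) = 121.5739 × 1.026007 = 124.7357
Value (long) = (F − K)·e^(−rT) = (124.7357 − 127.54) × 0.974652 = -2.7332
Value = -₹2.73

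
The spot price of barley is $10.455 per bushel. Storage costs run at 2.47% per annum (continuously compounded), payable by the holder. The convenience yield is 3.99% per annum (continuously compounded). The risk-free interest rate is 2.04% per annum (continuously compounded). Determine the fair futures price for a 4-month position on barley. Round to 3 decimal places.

$10.473 per bushel

Net carry = r + u − y = 0.0204 + 0.0247 − 0.0399 = 0.0052
F = S·e^((r+u−y)T) = 10.455 · e^(0.0052 × 4/12) = 10.455 · e^0.001733
= 10.455 × 1.001735 = $10.473 per bushel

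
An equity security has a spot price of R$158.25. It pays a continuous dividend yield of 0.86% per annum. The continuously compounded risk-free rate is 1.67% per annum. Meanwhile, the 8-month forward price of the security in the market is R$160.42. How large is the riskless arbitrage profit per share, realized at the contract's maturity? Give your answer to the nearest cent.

R$1.31 per share

Fair forward: F* = S·e^(carry·T), with carry = (r − q) = 0.0167 − 0.0086 = 0.0081
F* = 158.25 · e^(0.0081 × 8/12) = 158.25 · e^0.005400 = 158.25 × 1.005415 = R$159.1069
Market R$160.42 > fair R$159.1069: forward overpriced → cash-and-carry (buy spot, short the forward).
At maturity, profit = |F_mkt − F*| = |160.42 − 159.1069| = R$1.31 per share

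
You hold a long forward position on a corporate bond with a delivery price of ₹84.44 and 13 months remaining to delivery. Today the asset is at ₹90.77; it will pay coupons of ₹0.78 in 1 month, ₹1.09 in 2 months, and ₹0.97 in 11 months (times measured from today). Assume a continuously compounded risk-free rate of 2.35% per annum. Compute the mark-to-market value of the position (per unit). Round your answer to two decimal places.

PV(remaining coupons) I = 0.78·e^(−0.0235·1/12) + 1.09·e^(−0.0235·2/12) + 0.97·e^(−0.0235·11/12) = 2.8135
Current forward F = (S − I)·e^(rT) = (90.77 − 2.8135)·e^(0.0235·13/12) = 87.9565 × 1.025785 = 90.2245
Value (long) = (F − K)·e^(−rT) = (90.2245 − 84.44) × 0.974863 = 5.6391
Value = ₹5.64

₹5.64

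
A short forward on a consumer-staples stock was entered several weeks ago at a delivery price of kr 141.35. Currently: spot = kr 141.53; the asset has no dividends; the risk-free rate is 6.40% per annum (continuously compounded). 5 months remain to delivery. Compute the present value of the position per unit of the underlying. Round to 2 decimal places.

-kr 3.90

Current fair forward for the remaining 5 months: F = S·e^(r·T), r = 0.0640
F = 141.53 · e^(0.0640 × 5/12) = 141.53 × 1.027025 = 145.3548
Value of long forward = (F − K)·e^(−rT) = (145.3548 − 141.35) · e^(−0.0640·5/12)
= 4.0048 × 0.973686 = 3.90
Short position value = −(long value) = -kr 3.90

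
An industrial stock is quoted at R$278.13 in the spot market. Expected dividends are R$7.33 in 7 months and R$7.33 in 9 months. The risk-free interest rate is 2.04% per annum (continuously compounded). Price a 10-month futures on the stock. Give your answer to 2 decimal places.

R$268.19

PV(dividends) I = 7.33·e^(−0.0204·7/12) + 7.33·e^(−0.0204·9/12)
I = 7.2433 + 7.2187 = 14.4620
F = (S − I)·e^(rT) = (278.13 − 14.4620) · e^(0.0204·10/12)
= 263.6680 · e^0.017000 = 263.6680 × 1.017145 = R$268.19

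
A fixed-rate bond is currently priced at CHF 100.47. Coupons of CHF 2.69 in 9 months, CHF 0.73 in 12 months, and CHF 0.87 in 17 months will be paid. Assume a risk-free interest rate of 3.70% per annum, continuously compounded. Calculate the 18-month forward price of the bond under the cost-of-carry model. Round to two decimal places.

PV(coupons) I = 2.69·e^(−0.0370·9/12) + 0.73·e^(−0.0370·12/12) + 0.87·e^(−0.0370·17/12)
I = 2.6164 + 0.7035 + 0.8256 = 4.1455
F = (S − I)·e^(rT) = (100.47 − 4.1455) · e^(0.0370·18/12)
= 96.3245 · e^0.055500 = 96.3245 × 1.057069 = CHF 101.82

CHF 101.82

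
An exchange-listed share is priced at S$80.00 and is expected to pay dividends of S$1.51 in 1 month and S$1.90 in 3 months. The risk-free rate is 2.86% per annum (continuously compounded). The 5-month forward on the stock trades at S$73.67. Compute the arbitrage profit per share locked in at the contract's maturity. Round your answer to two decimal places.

S$3.86 per share

PV(dividends) I = 1.51·e^(−0.0286·1/12) + 1.90·e^(−0.0286·3/12) = 3.3929
Fair forward F* = (S − I)·e^(rT) = (80.00 − 3.3929)·e^0.011917 = 76.6071 × 1.011988 = 77.5255
Market S$73.67 < fair 77.5255: forward underpriced → reverse cash-and-carry (short the stock, invest proceeds at r, pay the dividends, go long the forward).
Profit at T = |F_mkt − F*| = |73.67 − 77.5255| = S$3.86 per share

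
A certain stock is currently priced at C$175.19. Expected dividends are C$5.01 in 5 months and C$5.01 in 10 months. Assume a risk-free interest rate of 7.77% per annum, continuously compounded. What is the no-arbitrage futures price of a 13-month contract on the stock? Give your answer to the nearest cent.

C$180.19

PV(dividends) I = 5.01·e^(−0.0777·5/12) + 5.01·e^(−0.0777·10/12)
I = 4.8504 + 4.6959 = 9.5463
F = (S − I)·e^(rT) = (175.19 − 9.5463) · e^(0.0777·13/12)
= 165.6437 · e^0.084175 = 165.6437 × 1.087819 = C$180.19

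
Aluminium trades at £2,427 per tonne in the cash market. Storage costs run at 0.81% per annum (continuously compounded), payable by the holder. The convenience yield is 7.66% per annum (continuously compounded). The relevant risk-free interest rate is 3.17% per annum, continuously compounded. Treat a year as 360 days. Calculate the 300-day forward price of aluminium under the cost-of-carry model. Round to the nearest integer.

£2,354 per tonne

Net carry = r + u − y = 0.0317 + 0.0081 − 0.0766 = -0.0368
F = S·e^((r+u−y)T) = 2427 · e^(-0.0368 × 300/360) = 2427 · e^-0.030667
= 2427 × 0.969798 = £2,354 per tonne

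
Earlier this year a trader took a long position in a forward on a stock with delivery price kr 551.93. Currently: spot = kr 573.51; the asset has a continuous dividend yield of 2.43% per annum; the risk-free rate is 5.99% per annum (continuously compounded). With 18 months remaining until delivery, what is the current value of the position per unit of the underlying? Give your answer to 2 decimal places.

kr 48.48

Current fair forward for the remaining 18 months: F = S·e^((r − q)·T), (r − q) = 0.0599 − 0.0243 = 0.0356
F = 573.51 · e^(0.0356 × 18/12) = 573.51 × 1.054852 = 604.9682
Value of long forward = (F − K)·e^(−rT) = (604.9682 − 551.93) · e^(−0.0599·18/12)
= 53.0382 × 0.914068 = 48.48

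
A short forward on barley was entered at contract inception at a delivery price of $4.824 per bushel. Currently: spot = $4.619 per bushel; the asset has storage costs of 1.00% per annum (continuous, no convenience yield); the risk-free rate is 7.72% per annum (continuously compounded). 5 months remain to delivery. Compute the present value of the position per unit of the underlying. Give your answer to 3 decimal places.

$0.033 per bushel

Current fair forward for the remaining 5 months: F = S·e^((r + u)·T), (r + u) = 0.0772 + 0.0100 = 0.0872
F = 4.619 · e^(0.0872 × 5/12) = 4.619 × 1.037001 = 4.7899
Value of long forward = (F − K)·e^(−rT) = (4.7899 − 4.824) · e^(−0.0772·5/12)
= -0.0341 × 0.968345 = -0.033
Short position value = −(long value) = $0.033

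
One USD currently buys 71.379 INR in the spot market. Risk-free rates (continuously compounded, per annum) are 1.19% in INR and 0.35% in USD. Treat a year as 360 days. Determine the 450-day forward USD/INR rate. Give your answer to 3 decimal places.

F = S·e^((r_INR − r_USD)T) = 71.379 · e^((0.0119 − 0.0035) × 450/360)
= 71.379 · e^0.010500 = 71.379 × 1.010555
F = 72.132 INR per USD

72.132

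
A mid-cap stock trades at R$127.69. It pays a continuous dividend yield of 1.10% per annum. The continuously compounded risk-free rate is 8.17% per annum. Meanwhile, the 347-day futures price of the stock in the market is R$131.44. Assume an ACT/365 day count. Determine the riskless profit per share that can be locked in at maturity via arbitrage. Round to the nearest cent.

Fair futures: F* = S·e^(carry·T), with carry = (r − q) = 0.0817 − 0.0110 = 0.0707
F* = 127.69 · e^(0.0707 × 347/365) = 127.69 · e^0.067213 = 127.69 × 1.069523 = R$136.5674
Market R$131.44 < fair R$136.5674: forward underpriced → reverse cash-and-carry (short spot, go long the forward).
At maturity, profit = |F_mkt − F*| = |131.44 − 136.5674| = R$5.13 per share

R$5.13 per share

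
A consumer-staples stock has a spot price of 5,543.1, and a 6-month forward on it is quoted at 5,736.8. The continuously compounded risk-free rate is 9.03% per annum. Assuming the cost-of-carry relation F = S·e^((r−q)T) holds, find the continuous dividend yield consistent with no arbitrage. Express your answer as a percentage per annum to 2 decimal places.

From F = S·e^((r−q)T): (r − q) = ln(F/S)/T
ln(5736.8/5543.1) = ln(1.034944) = 0.034347
(r − q) = 0.034347 / (6/12) = 0.068694
q = r − ln(F/S)/T = 0.0903 − 0.068694 = 0.021606
q = 2.16%

2.16%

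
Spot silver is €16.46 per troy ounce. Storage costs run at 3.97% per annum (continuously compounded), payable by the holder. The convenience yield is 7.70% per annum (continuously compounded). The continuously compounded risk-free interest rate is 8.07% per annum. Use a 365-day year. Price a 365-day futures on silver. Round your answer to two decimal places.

Net carry = r + u − y = 0.0807 + 0.0397 − 0.0770 = 0.0434
F = S·e^((r+u−y)T) = 16.46 · e^(0.0434 × 365/365) = 16.46 · e^0.043400
= 16.46 × 1.044356 = €17.19 per troy ounce

€17.19 per troy ounce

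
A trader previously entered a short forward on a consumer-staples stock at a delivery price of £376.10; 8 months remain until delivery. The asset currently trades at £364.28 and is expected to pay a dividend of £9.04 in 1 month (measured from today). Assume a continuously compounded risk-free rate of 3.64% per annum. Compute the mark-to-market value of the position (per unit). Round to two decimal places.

PV(remaining dividends) I = 9.04·e^(−0.0364·1/12) = 9.0126
Current forward F = (S − I)·e^(rT) = (364.28 − 9.0126)·e^(0.0364·8/12) = 355.2674 × 1.024563 = 363.9938
Value (long) = (F − K)·e^(−rT) = (363.9938 − 376.10) × 0.976025 = -11.8160
Short position value = −(long value) = £11.82

£11.82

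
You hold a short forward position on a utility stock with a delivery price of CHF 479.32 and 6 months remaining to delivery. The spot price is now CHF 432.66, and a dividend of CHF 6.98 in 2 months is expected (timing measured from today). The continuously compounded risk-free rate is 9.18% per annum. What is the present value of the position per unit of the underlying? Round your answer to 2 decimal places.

PV(remaining dividends) I = 6.98·e^(−0.0918·2/12) = 6.8740
Current forward F = (S − I)·e^(rT) = (432.66 − 6.8740)·e^(0.0918·6/12) = 425.7860 × 1.046970 = 445.7852
Value (long) = (F − K)·e^(−rT) = (445.7852 − 479.32) × 0.955137 = -32.0303
Short position value = −(long value) = CHF 32.03

CHF 32.03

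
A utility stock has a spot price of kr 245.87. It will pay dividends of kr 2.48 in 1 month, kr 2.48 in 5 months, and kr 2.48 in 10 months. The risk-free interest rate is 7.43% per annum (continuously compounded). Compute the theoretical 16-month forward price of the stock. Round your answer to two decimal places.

PV(dividends) I = 2.48·e^(−0.0743·1/12) + 2.48·e^(−0.0743·5/12) + 2.48·e^(−0.0743·10/12)
I = 2.4647 + 2.4044 + 2.3311 = 7.2002
F = (S − I)·e^(rT) = (245.87 − 7.2002) · e^(0.0743·16/12)
= 238.6698 · e^0.099067 = 238.6698 × 1.104140 = kr 263.52

kr 263.52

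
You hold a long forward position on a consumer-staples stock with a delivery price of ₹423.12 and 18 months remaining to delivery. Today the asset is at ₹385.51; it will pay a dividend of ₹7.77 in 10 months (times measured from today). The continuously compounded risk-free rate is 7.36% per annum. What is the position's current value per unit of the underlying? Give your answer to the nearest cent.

PV(remaining dividends) I = 7.77·e^(−0.0736·10/12) = 7.3078
Current forward F = (S − I)·e^(rT) = (385.51 − 7.3078)·e^(0.0736·18/12) = 378.2022 × 1.116725 = 422.3479
Value (long) = (F − K)·e^(−rT) = (422.3479 − 423.12) × 0.895476 = -0.6914
Value = -₹0.69

-₹0.69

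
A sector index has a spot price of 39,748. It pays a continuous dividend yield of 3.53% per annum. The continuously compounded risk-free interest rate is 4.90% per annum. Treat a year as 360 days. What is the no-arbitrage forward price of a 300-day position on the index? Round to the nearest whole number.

40,204

F = S·e^((r − q)T) = 39748 · e^((0.0490 − 0.0353) × 300/360)
= 39748 · e^0.011417 = 39748 × 1.011482
F = 40,204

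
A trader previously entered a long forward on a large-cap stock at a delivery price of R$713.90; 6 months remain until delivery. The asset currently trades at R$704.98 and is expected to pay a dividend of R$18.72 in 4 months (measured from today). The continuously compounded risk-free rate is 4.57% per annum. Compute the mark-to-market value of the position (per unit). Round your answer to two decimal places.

-R$11.23

PV(remaining dividends) I = 18.72·e^(−0.0457·4/12) = 18.4370
Current forward F = (S − I)·e^(rT) = (704.98 − 18.4370)·e^(0.0457·6/12) = 686.5430 × 1.023113 = 702.4111
Value (long) = (F − K)·e^(−rT) = (702.4111 − 713.90) × 0.977409 = -11.2294
Value = -R$11.23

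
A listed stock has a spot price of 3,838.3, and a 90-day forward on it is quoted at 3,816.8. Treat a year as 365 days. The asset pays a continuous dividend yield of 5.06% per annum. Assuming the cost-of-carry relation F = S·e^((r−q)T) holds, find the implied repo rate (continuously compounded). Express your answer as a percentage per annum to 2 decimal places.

From F = S·e^((r−q)T): (r − q) = ln(F/S)/T
ln(3816.8/3838.3) = ln(0.994399) = -0.005617
(r − q) = -0.005617 / (90/365) = -0.022780
r = ln(F/S)/T + q = -0.022780 + 0.0506 = 0.027820
r = 2.78%

2.78%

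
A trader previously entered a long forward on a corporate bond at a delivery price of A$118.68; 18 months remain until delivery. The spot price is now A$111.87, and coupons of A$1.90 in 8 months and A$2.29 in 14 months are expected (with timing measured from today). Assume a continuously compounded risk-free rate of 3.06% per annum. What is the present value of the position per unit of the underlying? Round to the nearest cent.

PV(remaining coupons) I = 1.90·e^(−0.0306·8/12) + 2.29·e^(−0.0306·14/12) = 4.0713
Current forward F = (S − I)·e^(rT) = (111.87 − 4.0713)·e^(0.0306·18/12) = 107.7987 × 1.046970 = 112.8620
Value (long) = (F − K)·e^(−rT) = (112.8620 − 118.68) × 0.955137 = -5.5570
Value = -A$5.56

-A$5.56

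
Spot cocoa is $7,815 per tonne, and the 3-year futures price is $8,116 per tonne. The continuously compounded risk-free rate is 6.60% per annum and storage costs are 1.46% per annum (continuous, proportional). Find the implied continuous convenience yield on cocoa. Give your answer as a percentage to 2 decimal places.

6.80%

F = S·e^((r+u−y)T) ⇒ (r+u−y) = ln(F/S)/T
ln(8116/7815) = 0.037792; /T ⇒ 0.012597
y = r + u − ln(F/S)/T = 0.0660 + 0.0146 − 0.012597 = 0.068003
y = 6.80%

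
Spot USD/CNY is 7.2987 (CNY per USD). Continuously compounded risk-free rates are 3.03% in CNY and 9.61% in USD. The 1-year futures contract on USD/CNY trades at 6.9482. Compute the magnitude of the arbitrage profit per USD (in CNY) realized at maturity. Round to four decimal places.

0.1143 per USD (in CNY)

Fair futures: F* = S·e^(carry·T), with carry = (r_CNY − r_USD) = 0.0303 − 0.0961 = -0.0658
F* = 7.2987 · e^(-0.0658 × 12/12) = 7.2987 · e^-0.065800 = 7.2987 × 0.936318 = 6.8339
Market 6.9482 > fair 6.8339: forward overpriced → cash-and-carry (buy spot, short the forward).
At maturity, profit = |F_mkt − F*| = |6.9482 − 6.8339| = 0.1143 per USD (in CNY)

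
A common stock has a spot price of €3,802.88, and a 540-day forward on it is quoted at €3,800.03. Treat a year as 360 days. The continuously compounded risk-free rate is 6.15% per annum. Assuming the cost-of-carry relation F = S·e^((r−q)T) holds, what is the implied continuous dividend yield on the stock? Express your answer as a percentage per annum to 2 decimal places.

From F = S·e^((r−q)T): (r − q) = ln(F/S)/T
ln(3800.03/3802.88) = ln(0.999251) = -0.000749
(r − q) = -0.000749 / (540/360) = -0.000499
q = r − ln(F/S)/T = 0.0615 + 0.000499 = 0.061999
q = 6.20%

6.20%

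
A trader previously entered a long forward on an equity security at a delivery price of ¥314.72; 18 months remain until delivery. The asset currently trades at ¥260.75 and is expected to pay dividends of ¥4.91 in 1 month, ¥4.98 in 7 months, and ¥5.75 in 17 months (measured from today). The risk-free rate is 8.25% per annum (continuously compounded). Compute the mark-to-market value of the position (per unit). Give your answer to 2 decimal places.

-¥32.07

PV(remaining dividends) I = 4.91·e^(−0.0825·1/12) + 4.98·e^(−0.0825·7/12) + 5.75·e^(−0.0825·17/12) = 14.7381
Current forward F = (S − I)·e^(rT) = (260.75 − 14.7381)·e^(0.0825·18/12) = 246.0119 × 1.131733 = 278.4198
Value (long) = (F − K)·e^(−rT) = (278.4198 − 314.72) × 0.883601 = -32.0749
Value = -¥32.07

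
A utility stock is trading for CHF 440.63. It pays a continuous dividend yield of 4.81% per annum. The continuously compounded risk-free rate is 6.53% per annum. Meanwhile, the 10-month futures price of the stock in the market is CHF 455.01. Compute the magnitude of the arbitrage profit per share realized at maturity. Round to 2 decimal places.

Fair futures: F* = S·e^(carry·T), with carry = (r − q) = 0.0653 − 0.0481 = 0.0172
F* = 440.63 · e^(0.0172 × 10/12) = 440.63 · e^0.014333 = 440.63 × 1.014436 = CHF 446.9909
Market CHF 455.01 > fair CHF 446.9909: forward overpriced → cash-and-carry (buy spot, short the forward).
At maturity, profit = |F_mkt − F*| = |455.01 − 446.9909| = CHF 8.02 per share

CHF 8.02 per share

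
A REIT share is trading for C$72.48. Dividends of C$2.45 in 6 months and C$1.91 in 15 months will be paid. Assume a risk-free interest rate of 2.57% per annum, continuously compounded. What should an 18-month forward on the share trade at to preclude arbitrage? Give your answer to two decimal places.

PV(dividends) I = 2.45·e^(−0.0257·6/12) + 1.91·e^(−0.0257·15/12)
I = 2.4187 + 1.8496 = 4.2683
F = (S − I)·e^(rT) = (72.48 − 4.2683) · e^(0.0257·18/12)
= 68.2117 · e^0.038550 = 68.2117 × 1.039303 = C$70.89

C$70.89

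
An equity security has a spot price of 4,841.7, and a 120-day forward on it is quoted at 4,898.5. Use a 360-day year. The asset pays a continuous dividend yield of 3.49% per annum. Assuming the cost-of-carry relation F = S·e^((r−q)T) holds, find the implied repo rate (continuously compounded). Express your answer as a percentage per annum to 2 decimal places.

6.99%

From F = S·e^((r−q)T): (r − q) = ln(F/S)/T
ln(4898.5/4841.7) = ln(1.011731) = 0.011663
(r − q) = 0.011663 / (120/360) = 0.034989
r = ln(F/S)/T + q = 0.034989 + 0.0349 = 0.069889
r = 6.99%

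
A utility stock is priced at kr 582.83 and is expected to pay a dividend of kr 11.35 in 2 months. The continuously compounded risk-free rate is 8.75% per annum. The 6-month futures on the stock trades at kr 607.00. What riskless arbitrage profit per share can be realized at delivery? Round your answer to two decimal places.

kr 9.79 per share

PV(dividends) I = 11.35·e^(−0.0875·2/12) = 11.1857
Fair futures F* = (S − I)·e^(rT) = (582.83 − 11.1857)·e^0.043750 = 571.6443 × 1.044721 = 597.2088
Market kr 607.00 > fair 597.2088: forward overpriced → cash-and-carry (borrow at r, buy the stock and collect the dividends, short the forward).
Profit at T = |F_mkt − F*| = |607.00 − 597.2088| = kr 9.79 per share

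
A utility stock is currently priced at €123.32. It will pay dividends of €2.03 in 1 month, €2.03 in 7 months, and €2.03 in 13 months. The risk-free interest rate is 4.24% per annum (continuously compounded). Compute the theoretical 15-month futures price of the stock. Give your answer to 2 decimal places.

PV(dividends) I = 2.03·e^(−0.0424·1/12) + 2.03·e^(−0.0424·7/12) + 2.03·e^(−0.0424·13/12)
I = 2.0228 + 1.9804 + 1.9389 = 5.9421
F = (S − I)·e^(rT) = (123.32 − 5.9421) · e^(0.0424·15/12)
= 117.3779 · e^0.053000 = 117.3779 × 1.054430 = €123.77

€123.77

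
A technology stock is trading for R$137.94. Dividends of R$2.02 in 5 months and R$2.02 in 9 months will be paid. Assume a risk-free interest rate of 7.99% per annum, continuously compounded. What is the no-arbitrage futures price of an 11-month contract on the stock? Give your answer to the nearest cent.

PV(dividends) I = 2.02·e^(−0.0799·5/12) + 2.02·e^(−0.0799·9/12)
I = 1.9539 + 1.9025 = 3.8564
F = (S − I)·e^(rT) = (137.94 − 3.8564) · e^(0.0799·11/12)
= 134.0836 · e^0.073242 = 134.0836 × 1.075991 = R$144.27

R$144.27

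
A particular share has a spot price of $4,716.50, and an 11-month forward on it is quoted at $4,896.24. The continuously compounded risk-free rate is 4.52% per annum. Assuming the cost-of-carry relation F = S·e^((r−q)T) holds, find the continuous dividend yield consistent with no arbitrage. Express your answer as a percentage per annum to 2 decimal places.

0.44%

From F = S·e^((r−q)T): (r − q) = ln(F/S)/T
ln(4896.24/4716.50) = ln(1.038109) = 0.037401
(r − q) = 0.037401 / (11/12) = 0.040801
q = r − ln(F/S)/T = 0.0452 − 0.040801 = 0.004399
q = 0.44%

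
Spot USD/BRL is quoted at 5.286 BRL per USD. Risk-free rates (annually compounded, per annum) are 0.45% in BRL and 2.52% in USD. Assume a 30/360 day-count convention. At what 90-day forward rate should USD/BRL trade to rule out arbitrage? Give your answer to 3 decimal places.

By covered interest parity, F = S · (1+r_BRL)^T / (1+r_USD)^T
= 5.286 × 1.001123 / 1.006241 = 5.286 × 0.994914
F = 5.259 BRL per USD

5.259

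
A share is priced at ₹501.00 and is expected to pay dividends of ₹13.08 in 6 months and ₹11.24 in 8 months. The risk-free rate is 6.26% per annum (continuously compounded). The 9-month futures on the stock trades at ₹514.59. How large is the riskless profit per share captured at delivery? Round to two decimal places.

PV(dividends) I = 13.08·e^(−0.0626·6/12) + 11.24·e^(−0.0626·8/12) = 23.4575
Fair futures F* = (S − I)·e^(rT) = (501.00 − 23.4575)·e^0.046950 = 477.5425 × 1.048070 = 500.4980
Market ₹514.59 > fair 500.4980: forward overpriced → cash-and-carry (borrow at r, buy the stock and collect the dividends, short the forward).
Profit at T = |F_mkt − F*| = |514.59 − 500.4980| = ₹14.09 per share

₹14.09 per share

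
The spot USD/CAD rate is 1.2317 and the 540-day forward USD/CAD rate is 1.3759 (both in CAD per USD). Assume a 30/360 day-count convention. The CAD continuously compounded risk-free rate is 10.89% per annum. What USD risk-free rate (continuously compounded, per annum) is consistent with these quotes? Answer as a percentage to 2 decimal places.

F = S·e^((r_CAD − r_USD)T) ⇒ r_USD = r_CAD − ln(F/S)/T
ln(1.3759/1.2317) = 0.110713; /(540/360) = 0.073809
r_USD = 0.1089 − 0.073809 = 0.035091
r_USD = 3.51%

3.51%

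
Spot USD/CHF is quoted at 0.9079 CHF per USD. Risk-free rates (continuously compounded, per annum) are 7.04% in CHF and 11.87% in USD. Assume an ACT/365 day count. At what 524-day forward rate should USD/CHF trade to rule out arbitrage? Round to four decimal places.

F = S·e^((r_CHF − r_USD)T) = 0.9079 · e^((0.0704 − 0.1187) × 524/365)
= 0.9079 · e^-0.069340 = 0.9079 × 0.933009
F = 0.8471 CHF per USD

0.8471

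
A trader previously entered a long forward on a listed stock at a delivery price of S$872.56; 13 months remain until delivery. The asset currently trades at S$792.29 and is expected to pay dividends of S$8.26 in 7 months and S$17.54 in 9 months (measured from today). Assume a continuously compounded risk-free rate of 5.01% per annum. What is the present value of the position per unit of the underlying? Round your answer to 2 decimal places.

PV(remaining dividends) I = 8.26·e^(−0.0501·7/12) + 17.54·e^(−0.0501·9/12) = 24.9153
Current forward F = (S − I)·e^(rT) = (792.29 − 24.9153)·e^(0.0501·13/12) = 767.3747 × 1.055775 = 810.1750
Value (long) = (F − K)·e^(−rT) = (810.1750 − 872.56) × 0.947172 = -59.0893
Value = -S$59.09

-S$59.09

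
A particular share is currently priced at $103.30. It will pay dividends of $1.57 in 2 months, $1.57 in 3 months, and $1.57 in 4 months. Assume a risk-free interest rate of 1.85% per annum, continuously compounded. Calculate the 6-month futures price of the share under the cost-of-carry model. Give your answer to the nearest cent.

PV(dividends) I = 1.57·e^(−0.0185·2/12) + 1.57·e^(−0.0185·3/12) + 1.57·e^(−0.0185·4/12)
I = 1.5652 + 1.5628 + 1.5603 = 4.6883
F = (S − I)·e^(rT) = (103.30 − 4.6883) · e^(0.0185·6/12)
= 98.6117 · e^0.009250 = 98.6117 × 1.009293 = $99.53

$99.53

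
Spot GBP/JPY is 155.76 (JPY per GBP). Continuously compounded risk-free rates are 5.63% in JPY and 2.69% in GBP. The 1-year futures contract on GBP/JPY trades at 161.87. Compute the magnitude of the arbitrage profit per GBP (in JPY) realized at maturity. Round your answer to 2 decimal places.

Fair futures: F* = S·e^(carry·T), with carry = (r_JPY − r_GBP) = 0.0563 − 0.0269 = 0.0294
F* = 155.76 · e^(0.0294 × 1) = 155.76 · e^0.029400 = 155.76 × 1.029836 = 160.4073
Market 161.87 > fair 160.4073: forward overpriced → cash-and-carry (buy spot, short the forward).
At maturity, profit = |F_mkt − F*| = |161.87 − 160.4073| = 1.46 per GBP (in JPY)

1.46 per GBP (in JPY)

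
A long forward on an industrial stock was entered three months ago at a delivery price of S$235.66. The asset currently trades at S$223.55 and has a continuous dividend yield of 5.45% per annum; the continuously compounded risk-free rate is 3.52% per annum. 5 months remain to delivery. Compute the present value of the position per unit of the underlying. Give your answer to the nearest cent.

-S$13.70

Current fair forward for the remaining 5 months: F = S·e^((r − q)·T), (r − q) = 0.0352 − 0.0545 = -0.0193
F = 223.55 · e^(-0.0193 × 5/12) = 223.55 × 0.991991 = 221.7596
Value of long forward = (F − K)·e^(−rT) = (221.7596 − 235.66) · e^(−0.0352·5/12)
= -13.9004 × 0.985440 = -13.70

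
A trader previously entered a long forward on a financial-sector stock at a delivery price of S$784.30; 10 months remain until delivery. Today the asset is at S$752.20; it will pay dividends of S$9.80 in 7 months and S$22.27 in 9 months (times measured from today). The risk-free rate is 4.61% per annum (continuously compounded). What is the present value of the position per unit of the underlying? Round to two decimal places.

PV(remaining dividends) I = 9.80·e^(−0.0461·7/12) + 22.27·e^(−0.0461·9/12) = 31.0531
Current forward F = (S − I)·e^(rT) = (752.20 − 31.0531)·e^(0.0461·10/12) = 721.1469 × 1.039164 = 749.3899
Value (long) = (F − K)·e^(−rT) = (749.3899 − 784.30) × 0.962312 = -33.5944
Value = -S$33.59

-S$33.59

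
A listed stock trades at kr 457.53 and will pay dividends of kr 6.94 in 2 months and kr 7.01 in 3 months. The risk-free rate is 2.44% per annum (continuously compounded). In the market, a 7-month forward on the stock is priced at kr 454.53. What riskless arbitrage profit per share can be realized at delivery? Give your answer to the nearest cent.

kr 4.52 per share

PV(dividends) I = 6.94·e^(−0.0244·2/12) + 7.01·e^(−0.0244·3/12) = 13.8792
Fair forward F* = (S − I)·e^(rT) = (457.53 − 13.8792)·e^0.014233 = 443.6508 × 1.014335 = 450.0105
Market kr 454.53 > fair 450.0105: forward overpriced → cash-and-carry (borrow at r, buy the stock and collect the dividends, short the forward).
Profit at T = |F_mkt − F*| = |454.53 − 450.0105| = kr 4.52 per share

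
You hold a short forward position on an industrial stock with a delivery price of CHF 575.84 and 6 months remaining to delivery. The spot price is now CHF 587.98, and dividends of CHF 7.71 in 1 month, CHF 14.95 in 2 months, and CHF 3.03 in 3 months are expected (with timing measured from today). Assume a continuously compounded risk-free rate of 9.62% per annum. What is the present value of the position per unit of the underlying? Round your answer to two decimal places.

PV(remaining dividends) I = 7.71·e^(−0.0962·1/12) + 14.95·e^(−0.0962·2/12) + 3.03·e^(−0.0962·3/12) = 25.3186
Current forward F = (S − I)·e^(rT) = (587.98 − 25.3186)·e^(0.0962·6/12) = 562.6614 × 1.049276 = 590.3871
Value (long) = (F − K)·e^(−rT) = (590.3871 − 575.84) × 0.953038 = 13.8639
Short position value = −(long value) = -CHF 13.86

-CHF 13.86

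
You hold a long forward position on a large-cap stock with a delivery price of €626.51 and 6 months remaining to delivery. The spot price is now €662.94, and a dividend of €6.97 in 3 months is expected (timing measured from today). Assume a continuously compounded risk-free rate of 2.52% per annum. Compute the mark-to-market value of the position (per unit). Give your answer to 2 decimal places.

€37.35

PV(remaining dividends) I = 6.97·e^(−0.0252·3/12) = 6.9262
Current forward F = (S − I)·e^(rT) = (662.94 − 6.9262)·e^(0.0252·6/12) = 656.0138 × 1.012680 = 664.3321
Value (long) = (F − K)·e^(−rT) = (664.3321 − 626.51) × 0.987479 = 37.3485
Value = €37.35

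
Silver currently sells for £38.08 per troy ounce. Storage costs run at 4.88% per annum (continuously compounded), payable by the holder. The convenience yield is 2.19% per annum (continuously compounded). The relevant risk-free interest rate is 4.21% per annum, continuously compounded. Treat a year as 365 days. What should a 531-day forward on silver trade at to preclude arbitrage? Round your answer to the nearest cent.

£42.10 per troy ounce

Net carry = r + u − y = 0.0421 + 0.0488 − 0.0219 = 0.0690
F = S·e^((r+u−y)T) = 38.08 · e^(0.0690 × 531/365) = 38.08 · e^0.100381
= 38.08 × 1.105592 = £42.10 per troy ounce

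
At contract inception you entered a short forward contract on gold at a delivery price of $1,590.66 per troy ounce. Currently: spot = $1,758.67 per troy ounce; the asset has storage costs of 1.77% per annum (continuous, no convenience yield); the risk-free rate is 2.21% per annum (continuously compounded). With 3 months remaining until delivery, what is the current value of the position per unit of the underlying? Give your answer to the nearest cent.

Current fair forward for the remaining 3 months: F = S·e^((r + u)·T), (r + u) = 0.0221 + 0.0177 = 0.0398
F = 1758.67 · e^(0.0398 × 3/12) = 1758.67 × 1.00999967 = 1776.2561
Value of long forward = (F − K)·e^(−rT) = (1776.2561 − 1590.66) · e^(−0.0221·3/12)
= 185.5961 × 0.99449023 = 184.57
Short position value = −(long value) = -$184.57

-$184.57 per troy ounce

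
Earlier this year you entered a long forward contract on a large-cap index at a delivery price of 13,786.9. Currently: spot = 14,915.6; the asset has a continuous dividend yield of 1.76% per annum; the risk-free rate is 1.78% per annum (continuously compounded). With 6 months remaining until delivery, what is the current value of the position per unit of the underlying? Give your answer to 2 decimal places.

1120.18

Current fair forward for the remaining 6 months: F = S·e^((r − q)·T), (r − q) = 0.0178 − 0.0176 = 0.0002
F = 14915.6 · e^(0.0002 × 6/12) = 14915.6 × 1.00010001 = 14917.0917
Value of long forward = (F − K)·e^(−rT) = (14917.0917 − 13786.9) · e^(−0.0178·6/12)
= 1130.1917 × 0.99113949 = 1120.18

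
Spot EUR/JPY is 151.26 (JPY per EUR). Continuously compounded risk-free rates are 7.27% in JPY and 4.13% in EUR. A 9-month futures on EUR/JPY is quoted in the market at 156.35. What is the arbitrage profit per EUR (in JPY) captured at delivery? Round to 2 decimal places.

1.49 per EUR (in JPY)

Fair futures: F* = S·e^(carry·T), with carry = (r_JPY − r_EUR) = 0.0727 − 0.0413 = 0.0314
F* = 151.26 · e^(0.0314 × 9/12) = 151.26 · e^0.023550 = 151.26 × 1.023829 = 154.8644
Market 156.35 > fair 154.8644: forward overpriced → cash-and-carry (buy spot, short the forward).
At maturity, profit = |F_mkt − F*| = |156.35 − 154.8644| = 1.49 per EUR (in JPY)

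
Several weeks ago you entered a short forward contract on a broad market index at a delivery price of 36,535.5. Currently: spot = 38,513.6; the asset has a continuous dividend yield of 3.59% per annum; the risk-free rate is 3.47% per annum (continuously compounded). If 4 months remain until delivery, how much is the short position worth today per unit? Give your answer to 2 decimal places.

-1940.13

Current fair forward for the remaining 4 months: F = S·e^((r − q)·T), (r − q) = 0.0347 − 0.0359 = -0.0012
F = 38513.6 · e^(-0.0012 × 4/12) = 38513.6 × 0.99960008 = 38498.1976
Value of long forward = (F − K)·e^(−rT) = (38498.1976 − 36535.5) · e^(−0.0347·4/12)
= 1962.6976 × 0.98849997 = 1940.13
Short position value = −(long value) = -1940.13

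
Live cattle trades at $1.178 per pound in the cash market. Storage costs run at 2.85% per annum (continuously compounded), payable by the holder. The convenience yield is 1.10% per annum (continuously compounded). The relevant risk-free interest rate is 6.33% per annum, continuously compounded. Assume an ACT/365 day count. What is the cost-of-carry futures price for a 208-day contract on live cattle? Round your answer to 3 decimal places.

$1.234 per pound

Net carry = r + u − y = 0.0633 + 0.0285 − 0.0110 = 0.0808
F = S·e^((r+u−y)T) = 1.178 · e^(0.0808 × 208/365) = 1.178 · e^0.046045
= 1.178 × 1.047122 = $1.234 per pound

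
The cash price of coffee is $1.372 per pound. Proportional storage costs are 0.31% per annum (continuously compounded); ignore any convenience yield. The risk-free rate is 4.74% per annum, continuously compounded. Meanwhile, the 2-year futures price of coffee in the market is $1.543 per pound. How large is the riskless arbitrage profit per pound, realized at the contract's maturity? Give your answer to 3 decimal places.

$0.025 per pound

Fair futures: F* = S·e^(carry·T), with carry = (r + u) = 0.0474 + 0.0031 = 0.0505
F* = 1.372 · e^(0.0505 × 2) = 1.372 · e^0.101000 = 1.372 × 1.106277 = $1.5178
Market $1.543 > fair $1.5178: forward overpriced → cash-and-carry (buy spot, short the forward).
At maturity, profit = |F_mkt − F*| = |1.543 − 1.5178| = $0.025 per pound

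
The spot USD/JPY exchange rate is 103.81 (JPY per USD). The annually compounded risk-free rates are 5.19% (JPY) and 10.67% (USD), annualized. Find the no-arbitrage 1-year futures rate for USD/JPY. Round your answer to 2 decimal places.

98.67

By covered interest parity, F = S · (1+r_JPY)^T / (1+r_USD)^T
= 103.81 × 1.051900 / 1.106700 = 103.81 × 0.950483
F = 98.67 JPY per USD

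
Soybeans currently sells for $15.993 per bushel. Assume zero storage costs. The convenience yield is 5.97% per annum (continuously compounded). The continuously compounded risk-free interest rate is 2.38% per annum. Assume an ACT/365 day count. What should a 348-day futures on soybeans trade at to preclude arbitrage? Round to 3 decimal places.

Net carry = r + u − y = 0.0238 + 0.0000 − 0.0597 = -0.0359
F = S·e^((r+u−y)T) = 15.993 · e^(-0.0359 × 348/365) = 15.993 · e^-0.034228
= 15.993 × 0.966351 = $15.455 per bushel

$15.455 per bushel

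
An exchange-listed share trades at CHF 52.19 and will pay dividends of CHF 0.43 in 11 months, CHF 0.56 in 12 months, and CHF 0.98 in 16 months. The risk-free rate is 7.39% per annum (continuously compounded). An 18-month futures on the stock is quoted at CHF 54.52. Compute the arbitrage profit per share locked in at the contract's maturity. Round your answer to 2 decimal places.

PV(dividends) I = 0.43·e^(−0.0739·11/12) + 0.56·e^(−0.0739·12/12) + 0.98·e^(−0.0739·16/12) = 1.8100
Fair futures F* = (S − I)·e^(rT) = (52.19 − 1.8100)·e^0.110850 = 50.3800 × 1.117227 = 56.2859
Market CHF 54.52 < fair 56.2859: forward underpriced → reverse cash-and-carry (short the stock, invest proceeds at r, pay the dividends, go long the forward).
Profit at T = |F_mkt − F*| = |54.52 − 56.2859| = CHF 1.77 per share

CHF 1.77 per share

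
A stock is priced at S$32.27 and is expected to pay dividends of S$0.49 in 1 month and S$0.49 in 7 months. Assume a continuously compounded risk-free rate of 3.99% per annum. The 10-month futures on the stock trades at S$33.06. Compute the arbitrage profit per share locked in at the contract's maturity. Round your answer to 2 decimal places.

PV(dividends) I = 0.49·e^(−0.0399·1/12) + 0.49·e^(−0.0399·7/12) = 0.9671
Fair futures F* = (S − I)·e^(rT) = (32.27 − 0.9671)·e^0.033250 = 31.3029 × 1.033809 = 32.3612
Market S$33.06 > fair 32.3612: forward overpriced → cash-and-carry (borrow at r, buy the stock and collect the dividends, short the forward).
Profit at T = |F_mkt − F*| = |33.06 − 32.3612| = S$0.70 per share

S$0.70 per share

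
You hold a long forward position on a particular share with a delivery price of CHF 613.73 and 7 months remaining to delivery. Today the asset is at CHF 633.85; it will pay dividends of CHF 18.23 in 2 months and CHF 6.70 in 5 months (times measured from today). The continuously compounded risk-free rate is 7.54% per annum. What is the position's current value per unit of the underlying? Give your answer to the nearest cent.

CHF 22.03

PV(remaining dividends) I = 18.23·e^(−0.0754·2/12) + 6.70·e^(−0.0754·5/12) = 24.4951
Current forward F = (S − I)·e^(rT) = (633.85 − 24.4951)·e^(0.0754·7/12) = 609.3549 × 1.044965 = 636.7545
Value (long) = (F − K)·e^(−rT) = (636.7545 − 613.73) × 0.956970 = 22.0338
Value = CHF 22.03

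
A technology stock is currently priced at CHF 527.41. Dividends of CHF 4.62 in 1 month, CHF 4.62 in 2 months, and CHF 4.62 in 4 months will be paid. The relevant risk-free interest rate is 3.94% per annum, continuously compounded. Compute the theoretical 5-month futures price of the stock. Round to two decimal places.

PV(dividends) I = 4.62·e^(−0.0394·1/12) + 4.62·e^(−0.0394·2/12) + 4.62·e^(−0.0394·4/12)
I = 4.6049 + 4.5898 + 4.5597 = 13.7544
F = (S − I)·e^(rT) = (527.41 − 13.7544) · e^(0.0394·5/12)
= 513.6556 · e^0.016417 = 513.6556 × 1.016552 = CHF 522.16

CHF 522.16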